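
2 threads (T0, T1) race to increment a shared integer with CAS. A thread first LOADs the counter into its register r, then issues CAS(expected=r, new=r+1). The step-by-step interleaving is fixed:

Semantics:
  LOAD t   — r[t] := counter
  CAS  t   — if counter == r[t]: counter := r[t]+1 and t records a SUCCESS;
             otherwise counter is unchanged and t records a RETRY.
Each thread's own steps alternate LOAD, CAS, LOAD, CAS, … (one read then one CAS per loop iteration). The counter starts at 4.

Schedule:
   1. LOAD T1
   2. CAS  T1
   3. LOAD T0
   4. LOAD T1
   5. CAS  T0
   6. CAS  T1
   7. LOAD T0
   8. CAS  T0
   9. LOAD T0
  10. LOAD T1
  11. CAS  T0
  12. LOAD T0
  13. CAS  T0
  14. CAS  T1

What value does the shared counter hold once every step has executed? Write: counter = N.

#1 T1 reads 4
#2 T1 CAS(4→5) writes; counter now 5
#3 T0 reads 5
#4 T1 reads 5
#5 T0 CAS(5→6) writes; counter now 6
#6 T1 CAS(5→6) fails; counter now 6
#7 T0 reads 6
#8 T0 CAS(6→7) writes; counter now 7
#9 T0 reads 7
#10 T1 reads 7
#11 T0 CAS(7→8) writes; counter now 8
#12 T0 reads 8
#13 T0 CAS(8→9) writes; counter now 9
#14 T1 CAS(7→8) fails; counter now 9

counter = 9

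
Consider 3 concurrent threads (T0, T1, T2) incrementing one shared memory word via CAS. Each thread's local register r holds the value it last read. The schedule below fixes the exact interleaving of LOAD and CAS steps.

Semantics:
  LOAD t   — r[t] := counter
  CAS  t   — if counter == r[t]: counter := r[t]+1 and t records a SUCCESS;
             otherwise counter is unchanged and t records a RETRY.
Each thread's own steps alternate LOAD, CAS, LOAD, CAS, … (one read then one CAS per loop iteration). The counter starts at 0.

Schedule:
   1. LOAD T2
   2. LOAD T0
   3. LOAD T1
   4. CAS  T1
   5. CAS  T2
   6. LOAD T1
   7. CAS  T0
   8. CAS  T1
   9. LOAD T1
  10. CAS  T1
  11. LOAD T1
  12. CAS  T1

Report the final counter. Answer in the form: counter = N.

counter = 4

#1 T2 reads 0
#2 T0 reads 0
#3 T1 reads 0
#4 T1 CAS(0→1) writes; counter now 1
#5 T2 CAS(0→1) fails; counter now 1
#6 T1 reads 1
#7 T0 CAS(0→1) fails; counter now 1
#8 T1 CAS(1→2) writes; counter now 2
#9 T1 reads 2
#10 T1 CAS(2→3) writes; counter now 3
#11 T1 reads 3
#12 T1 CAS(3→4) writes; counter now 4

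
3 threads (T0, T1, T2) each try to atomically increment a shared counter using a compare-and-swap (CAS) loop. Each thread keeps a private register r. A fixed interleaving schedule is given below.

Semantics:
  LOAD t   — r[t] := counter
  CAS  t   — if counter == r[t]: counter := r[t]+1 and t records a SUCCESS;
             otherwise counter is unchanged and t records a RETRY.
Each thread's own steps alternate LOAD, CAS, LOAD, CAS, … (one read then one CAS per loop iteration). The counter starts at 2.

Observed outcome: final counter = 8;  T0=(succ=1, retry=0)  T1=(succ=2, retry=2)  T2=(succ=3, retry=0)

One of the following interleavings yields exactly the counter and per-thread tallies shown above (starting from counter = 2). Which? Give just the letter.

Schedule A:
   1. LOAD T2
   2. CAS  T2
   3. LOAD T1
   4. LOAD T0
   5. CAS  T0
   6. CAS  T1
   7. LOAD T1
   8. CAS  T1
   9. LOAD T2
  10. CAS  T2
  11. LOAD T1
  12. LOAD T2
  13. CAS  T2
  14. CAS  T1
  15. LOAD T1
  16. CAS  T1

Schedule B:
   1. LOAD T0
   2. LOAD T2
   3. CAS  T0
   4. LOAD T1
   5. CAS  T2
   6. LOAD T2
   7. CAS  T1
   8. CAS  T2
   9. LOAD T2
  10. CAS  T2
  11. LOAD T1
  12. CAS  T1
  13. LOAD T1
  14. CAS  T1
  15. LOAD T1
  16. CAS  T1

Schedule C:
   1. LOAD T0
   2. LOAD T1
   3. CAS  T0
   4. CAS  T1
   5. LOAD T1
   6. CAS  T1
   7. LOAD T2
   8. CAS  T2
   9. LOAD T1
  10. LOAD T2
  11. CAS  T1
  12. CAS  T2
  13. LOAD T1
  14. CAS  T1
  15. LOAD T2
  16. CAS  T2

A

Simulating candidate A:
[1] T2.load  rd  (counter 2, T2.r 2)
[2] T2.cas  hit  (counter 3, T2.r 2)
[3] T1.load  rd  (counter 3, T1.r 3)
[4] T0.load  rd  (counter 3, T0.r 3)
[5] T0.cas  hit  (counter 4, T0.r 3)
[6] T1.cas  miss  (counter 4, T1.r 3)
[7] T1.load  rd  (counter 4, T1.r 4)
[8] T1.cas  hit  (counter 5, T1.r 4)
[9] T2.load  rd  (counter 5, T2.r 5)
[10] T2.cas  hit  (counter 6, T2.r 5)
[11] T1.load  rd  (counter 6, T1.r 6)
[12] T2.load  rd  (counter 6, T2.r 6)
[13] T2.cas  hit  (counter 7, T2.r 6)
[14] T1.cas  miss  (counter 7, T1.r 6)
[15] T1.load  rd  (counter 7, T1.r 7)
[16] T1.cas  hit  (counter 8, T1.r 7)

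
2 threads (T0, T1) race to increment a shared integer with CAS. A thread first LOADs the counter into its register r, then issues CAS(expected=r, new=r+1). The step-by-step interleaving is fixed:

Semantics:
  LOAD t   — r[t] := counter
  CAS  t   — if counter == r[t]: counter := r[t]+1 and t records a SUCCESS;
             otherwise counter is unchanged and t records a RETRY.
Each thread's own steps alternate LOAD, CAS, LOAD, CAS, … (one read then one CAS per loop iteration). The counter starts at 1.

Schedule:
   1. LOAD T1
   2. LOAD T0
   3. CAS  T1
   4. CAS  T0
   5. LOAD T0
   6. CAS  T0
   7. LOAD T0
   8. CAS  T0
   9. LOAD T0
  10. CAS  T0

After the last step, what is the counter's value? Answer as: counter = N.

1. LOAD T1 → mem=1 r[T1]=1 [LOAD]
2. LOAD T0 → mem=1 r[T0]=1 [LOAD]
3. CAS T1 → mem=2 r[T1]=1 [OK]
4. CAS T0 → mem=2 r[T0]=1 [RETRY]
5. LOAD T0 → mem=2 r[T0]=2 [LOAD]
6. CAS T0 → mem=3 r[T0]=2 [OK]
7. LOAD T0 → mem=3 r[T0]=3 [LOAD]
8. CAS T0 → mem=4 r[T0]=3 [OK]
9. LOAD T0 → mem=4 r[T0]=4 [LOAD]
10. CAS T0 → mem=5 r[T0]=4 [OK]

counter = 5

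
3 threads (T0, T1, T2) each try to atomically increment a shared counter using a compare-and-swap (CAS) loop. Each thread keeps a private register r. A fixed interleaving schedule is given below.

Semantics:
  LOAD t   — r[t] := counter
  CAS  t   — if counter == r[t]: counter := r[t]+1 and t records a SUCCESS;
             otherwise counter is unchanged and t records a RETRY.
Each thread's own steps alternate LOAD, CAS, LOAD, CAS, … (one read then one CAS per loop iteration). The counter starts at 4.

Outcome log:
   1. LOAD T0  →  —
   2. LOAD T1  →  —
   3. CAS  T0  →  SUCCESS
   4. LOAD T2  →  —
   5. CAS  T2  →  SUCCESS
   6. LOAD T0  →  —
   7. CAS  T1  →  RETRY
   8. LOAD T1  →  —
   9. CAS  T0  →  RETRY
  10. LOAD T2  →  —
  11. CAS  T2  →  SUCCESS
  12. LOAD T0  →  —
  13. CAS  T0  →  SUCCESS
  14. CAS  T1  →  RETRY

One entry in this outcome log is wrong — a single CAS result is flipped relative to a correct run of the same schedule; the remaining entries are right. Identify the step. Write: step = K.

step = 9

Reference trace:
#1 T0 reads 4
#2 T1 reads 4
#3 T0 CAS(4→5) writes; counter now 5
#4 T2 reads 5
#5 T2 CAS(5→6) writes; counter now 6
#6 T0 reads 6
#7 T1 CAS(4→5) fails; counter now 6
#8 T1 reads 6
#9 T0 CAS(6→7) writes; counter now 7
#10 T2 reads 7
#11 T2 CAS(7→8) writes; counter now 8
#12 T0 reads 8
#13 T0 CAS(8→9) writes; counter now 9
#14 T1 CAS(6→7) fails; counter now 9
Flip is step 9.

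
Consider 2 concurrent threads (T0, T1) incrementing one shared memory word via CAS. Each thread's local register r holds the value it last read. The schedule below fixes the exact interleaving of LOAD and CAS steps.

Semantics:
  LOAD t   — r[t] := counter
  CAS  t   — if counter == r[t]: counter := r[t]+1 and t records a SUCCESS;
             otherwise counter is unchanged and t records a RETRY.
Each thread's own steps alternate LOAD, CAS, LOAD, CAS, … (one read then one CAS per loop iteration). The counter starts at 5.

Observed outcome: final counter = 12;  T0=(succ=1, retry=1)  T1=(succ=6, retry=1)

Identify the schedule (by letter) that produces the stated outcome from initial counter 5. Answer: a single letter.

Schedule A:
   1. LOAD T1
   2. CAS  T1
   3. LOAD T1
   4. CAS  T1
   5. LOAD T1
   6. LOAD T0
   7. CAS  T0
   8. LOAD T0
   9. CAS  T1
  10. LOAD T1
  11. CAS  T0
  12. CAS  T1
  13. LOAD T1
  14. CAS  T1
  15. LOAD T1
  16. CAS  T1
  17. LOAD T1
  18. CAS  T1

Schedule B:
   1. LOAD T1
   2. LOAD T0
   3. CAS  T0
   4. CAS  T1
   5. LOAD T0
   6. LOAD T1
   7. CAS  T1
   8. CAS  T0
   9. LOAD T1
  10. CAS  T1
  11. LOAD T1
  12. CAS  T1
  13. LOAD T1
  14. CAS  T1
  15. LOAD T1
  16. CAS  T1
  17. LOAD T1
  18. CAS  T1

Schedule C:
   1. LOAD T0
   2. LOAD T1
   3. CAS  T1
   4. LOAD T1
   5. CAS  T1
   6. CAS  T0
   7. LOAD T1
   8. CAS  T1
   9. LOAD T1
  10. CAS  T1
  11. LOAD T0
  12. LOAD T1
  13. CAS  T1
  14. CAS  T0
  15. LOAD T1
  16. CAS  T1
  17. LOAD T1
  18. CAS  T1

B

Tracing schedule B:
1. LOAD T1 → mem=5 r[T1]=5 [LOAD]
2. LOAD T0 → mem=5 r[T0]=5 [LOAD]
3. CAS T0 → mem=6 r[T0]=5 [OK]
4. CAS T1 → mem=6 r[T1]=5 [RETRY]
5. LOAD T0 → mem=6 r[T0]=6 [LOAD]
6. LOAD T1 → mem=6 r[T1]=6 [LOAD]
7. CAS T1 → mem=7 r[T1]=6 [OK]
8. CAS T0 → mem=7 r[T0]=6 [RETRY]
9. LOAD T1 → mem=7 r[T1]=7 [LOAD]
10. CAS T1 → mem=8 r[T1]=7 [OK]
11. LOAD T1 → mem=8 r[T1]=8 [LOAD]
12. CAS T1 → mem=9 r[T1]=8 [OK]
13. LOAD T1 → mem=9 r[T1]=9 [LOAD]
14. CAS T1 → mem=10 r[T1]=9 [OK]
15. LOAD T1 → mem=10 r[T1]=10 [LOAD]
16. CAS T1 → mem=11 r[T1]=10 [OK]
17. LOAD T1 → mem=11 r[T1]=11 [LOAD]
18. CAS T1 → mem=12 r[T1]=11 [OK]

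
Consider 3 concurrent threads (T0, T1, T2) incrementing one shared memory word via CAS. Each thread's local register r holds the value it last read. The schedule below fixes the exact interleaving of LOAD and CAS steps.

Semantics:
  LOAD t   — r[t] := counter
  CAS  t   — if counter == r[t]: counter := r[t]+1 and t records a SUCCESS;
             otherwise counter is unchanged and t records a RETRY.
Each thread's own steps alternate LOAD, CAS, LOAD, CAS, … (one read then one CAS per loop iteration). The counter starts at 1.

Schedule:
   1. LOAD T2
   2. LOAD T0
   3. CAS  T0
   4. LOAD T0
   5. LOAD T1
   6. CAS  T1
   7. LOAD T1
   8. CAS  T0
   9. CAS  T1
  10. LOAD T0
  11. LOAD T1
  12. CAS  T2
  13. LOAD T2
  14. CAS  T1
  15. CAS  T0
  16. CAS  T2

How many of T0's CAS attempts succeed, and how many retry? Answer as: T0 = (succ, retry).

T0 = (1, 2)

#1 T2 reads 1
#2 T0 reads 1
#3 T0 CAS(1→2) writes; counter now 2
#4 T0 reads 2
#5 T1 reads 2
#6 T1 CAS(2→3) writes; counter now 3
#7 T1 reads 3
#8 T0 CAS(2→3) fails; counter now 3
#9 T1 CAS(3→4) writes; counter now 4
#10 T0 reads 4
#11 T1 reads 4
#12 T2 CAS(1→2) fails; counter now 4
#13 T2 reads 4
#14 T1 CAS(4→5) writes; counter now 5
#15 T0 CAS(4→5) fails; counter now 5
#16 T2 CAS(4→5) fails; counter now 5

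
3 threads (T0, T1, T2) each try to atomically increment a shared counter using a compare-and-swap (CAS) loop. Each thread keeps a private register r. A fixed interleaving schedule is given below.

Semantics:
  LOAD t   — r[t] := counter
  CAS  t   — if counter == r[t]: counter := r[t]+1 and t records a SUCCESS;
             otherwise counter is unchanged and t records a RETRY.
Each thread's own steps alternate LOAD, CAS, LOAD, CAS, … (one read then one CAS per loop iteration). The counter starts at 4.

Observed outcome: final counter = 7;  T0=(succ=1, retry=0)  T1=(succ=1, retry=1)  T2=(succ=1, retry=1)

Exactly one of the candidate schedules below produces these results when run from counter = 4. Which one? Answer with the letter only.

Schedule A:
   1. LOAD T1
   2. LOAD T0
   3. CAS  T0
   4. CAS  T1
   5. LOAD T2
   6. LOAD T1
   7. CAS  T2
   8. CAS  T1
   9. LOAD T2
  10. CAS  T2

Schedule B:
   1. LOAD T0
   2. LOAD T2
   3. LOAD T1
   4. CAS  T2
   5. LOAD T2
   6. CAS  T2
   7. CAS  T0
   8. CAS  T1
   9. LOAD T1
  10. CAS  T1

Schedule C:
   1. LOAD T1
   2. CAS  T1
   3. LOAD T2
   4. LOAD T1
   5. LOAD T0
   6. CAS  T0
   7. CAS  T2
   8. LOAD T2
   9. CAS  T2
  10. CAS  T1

C

Tracing schedule C:
[1] T1.load  rd  (counter 4, T1.r 4)
[2] T1.cas  hit  (counter 5, T1.r 4)
[3] T2.load  rd  (counter 5, T2.r 5)
[4] T1.load  rd  (counter 5, T1.r 5)
[5] T0.load  rd  (counter 5, T0.r 5)
[6] T0.cas  hit  (counter 6, T0.r 5)
[7] T2.cas  miss  (counter 6, T2.r 5)
[8] T2.load  rd  (counter 6, T2.r 6)
[9] T2.cas  hit  (counter 7, T2.r 6)
[10] T1.cas  miss  (counter 7, T1.r 5)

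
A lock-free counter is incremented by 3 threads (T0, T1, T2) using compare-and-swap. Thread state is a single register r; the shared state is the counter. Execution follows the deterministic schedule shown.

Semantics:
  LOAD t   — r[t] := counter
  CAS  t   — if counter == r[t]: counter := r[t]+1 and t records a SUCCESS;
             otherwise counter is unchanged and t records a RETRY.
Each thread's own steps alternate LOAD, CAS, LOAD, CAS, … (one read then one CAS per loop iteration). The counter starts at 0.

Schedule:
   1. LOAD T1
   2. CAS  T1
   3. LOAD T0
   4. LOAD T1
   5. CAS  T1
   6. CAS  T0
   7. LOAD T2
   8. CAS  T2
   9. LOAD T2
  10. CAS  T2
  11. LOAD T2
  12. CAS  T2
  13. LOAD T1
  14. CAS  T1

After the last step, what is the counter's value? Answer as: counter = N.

counter = 6

step 1: T1 LOAD ⇒ load; ctr=0 reg=0
step 2: T1 CAS ⇒ ok; ctr=1 reg=0
step 3: T0 LOAD ⇒ load; ctr=1 reg=1
step 4: T1 LOAD ⇒ load; ctr=1 reg=1
step 5: T1 CAS ⇒ ok; ctr=2 reg=1
step 6: T0 CAS ⇒ retry; ctr=2 reg=1
step 7: T2 LOAD ⇒ load; ctr=2 reg=2
step 8: T2 CAS ⇒ ok; ctr=3 reg=2
step 9: T2 LOAD ⇒ load; ctr=3 reg=3
step 10: T2 CAS ⇒ ok; ctr=4 reg=3
step 11: T2 LOAD ⇒ load; ctr=4 reg=4
step 12: T2 CAS ⇒ ok; ctr=5 reg=4
step 13: T1 LOAD ⇒ load; ctr=5 reg=5
step 14: T1 CAS ⇒ ok; ctr=6 reg=5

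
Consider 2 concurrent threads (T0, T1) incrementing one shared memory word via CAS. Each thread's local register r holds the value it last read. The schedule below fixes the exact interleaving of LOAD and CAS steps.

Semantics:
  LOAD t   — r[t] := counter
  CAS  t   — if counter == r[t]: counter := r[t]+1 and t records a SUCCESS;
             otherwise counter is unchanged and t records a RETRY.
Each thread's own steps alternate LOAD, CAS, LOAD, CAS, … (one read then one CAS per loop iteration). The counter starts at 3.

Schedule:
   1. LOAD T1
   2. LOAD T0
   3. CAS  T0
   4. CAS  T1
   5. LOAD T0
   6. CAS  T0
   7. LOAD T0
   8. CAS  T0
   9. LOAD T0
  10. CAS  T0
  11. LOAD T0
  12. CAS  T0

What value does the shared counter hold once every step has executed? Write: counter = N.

[1] T1.load  rd  (counter 3, T1.r 3)
[2] T0.load  rd  (counter 3, T0.r 3)
[3] T0.cas  hit  (counter 4, T0.r 3)
[4] T1.cas  miss  (counter 4, T1.r 3)
[5] T0.load  rd  (counter 4, T0.r 4)
[6] T0.cas  hit  (counter 5, T0.r 4)
[7] T0.load  rd  (counter 5, T0.r 5)
[8] T0.cas  hit  (counter 6, T0.r 5)
[9] T0.load  rd  (counter 6, T0.r 6)
[10] T0.cas  hit  (counter 7, T0.r 6)
[11] T0.load  rd  (counter 7, T0.r 7)
[12] T0.cas  hit  (counter 8, T0.r 7)

counter = 8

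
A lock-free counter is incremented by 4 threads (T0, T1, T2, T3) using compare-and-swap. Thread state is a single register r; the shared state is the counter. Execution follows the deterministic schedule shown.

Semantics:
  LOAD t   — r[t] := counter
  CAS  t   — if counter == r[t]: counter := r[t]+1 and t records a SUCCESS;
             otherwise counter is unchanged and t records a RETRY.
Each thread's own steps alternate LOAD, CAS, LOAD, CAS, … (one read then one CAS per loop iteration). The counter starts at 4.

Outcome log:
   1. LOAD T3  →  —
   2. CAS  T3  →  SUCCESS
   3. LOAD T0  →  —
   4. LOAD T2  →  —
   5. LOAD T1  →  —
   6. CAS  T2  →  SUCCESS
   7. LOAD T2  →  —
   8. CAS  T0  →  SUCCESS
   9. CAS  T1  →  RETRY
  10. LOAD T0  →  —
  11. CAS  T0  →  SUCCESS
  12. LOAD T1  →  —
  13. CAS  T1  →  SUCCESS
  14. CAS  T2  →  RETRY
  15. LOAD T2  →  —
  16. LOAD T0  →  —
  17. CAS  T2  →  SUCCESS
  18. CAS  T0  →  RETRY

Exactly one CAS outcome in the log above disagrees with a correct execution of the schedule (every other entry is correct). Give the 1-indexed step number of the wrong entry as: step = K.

Correct run:
T3 LOAD — after: cnt=4, r=4 — load
T3 CAS — after: cnt=5, r=4 — ok
T0 LOAD — after: cnt=5, r=5 — load
T2 LOAD — after: cnt=5, r=5 — load
T1 LOAD — after: cnt=5, r=5 — load
T2 CAS — after: cnt=6, r=5 — ok
T2 LOAD — after: cnt=6, r=6 — load
T0 CAS — after: cnt=6, r=5 — retry
T1 CAS — after: cnt=6, r=5 — retry
T0 LOAD — after: cnt=6, r=6 — load
T0 CAS — after: cnt=7, r=6 — ok
T1 LOAD — after: cnt=7, r=7 — load
T1 CAS — after: cnt=8, r=7 — ok
T2 CAS — after: cnt=8, r=6 — retry
T2 LOAD — after: cnt=8, r=8 — load
T0 LOAD — after: cnt=8, r=8 — load
T2 CAS — after: cnt=9, r=8 — ok
T0 CAS — after: cnt=9, r=8 — retry
Flip is step 8.

step = 8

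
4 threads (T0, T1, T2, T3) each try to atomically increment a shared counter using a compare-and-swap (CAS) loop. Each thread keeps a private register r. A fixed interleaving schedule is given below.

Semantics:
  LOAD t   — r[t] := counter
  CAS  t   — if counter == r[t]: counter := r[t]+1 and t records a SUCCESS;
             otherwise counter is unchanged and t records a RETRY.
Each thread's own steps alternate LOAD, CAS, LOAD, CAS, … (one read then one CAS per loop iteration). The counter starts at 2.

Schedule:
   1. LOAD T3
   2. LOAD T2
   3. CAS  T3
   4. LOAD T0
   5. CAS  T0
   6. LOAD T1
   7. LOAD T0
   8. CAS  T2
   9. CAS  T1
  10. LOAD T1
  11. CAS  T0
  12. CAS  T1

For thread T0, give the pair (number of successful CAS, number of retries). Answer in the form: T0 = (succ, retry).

1. LOAD T3 → mem=2 r[T3]=2 [LOAD]
2. LOAD T2 → mem=2 r[T2]=2 [LOAD]
3. CAS T3 → mem=3 r[T3]=2 [OK]
4. LOAD T0 → mem=3 r[T0]=3 [LOAD]
5. CAS T0 → mem=4 r[T0]=3 [OK]
6. LOAD T1 → mem=4 r[T1]=4 [LOAD]
7. LOAD T0 → mem=4 r[T0]=4 [LOAD]
8. CAS T2 → mem=4 r[T2]=2 [RETRY]
9. CAS T1 → mem=5 r[T1]=4 [OK]
10. LOAD T1 → mem=5 r[T1]=5 [LOAD]
11. CAS T0 → mem=5 r[T0]=4 [RETRY]
12. CAS T1 → mem=6 r[T1]=5 [OK]

T0 = (1, 1)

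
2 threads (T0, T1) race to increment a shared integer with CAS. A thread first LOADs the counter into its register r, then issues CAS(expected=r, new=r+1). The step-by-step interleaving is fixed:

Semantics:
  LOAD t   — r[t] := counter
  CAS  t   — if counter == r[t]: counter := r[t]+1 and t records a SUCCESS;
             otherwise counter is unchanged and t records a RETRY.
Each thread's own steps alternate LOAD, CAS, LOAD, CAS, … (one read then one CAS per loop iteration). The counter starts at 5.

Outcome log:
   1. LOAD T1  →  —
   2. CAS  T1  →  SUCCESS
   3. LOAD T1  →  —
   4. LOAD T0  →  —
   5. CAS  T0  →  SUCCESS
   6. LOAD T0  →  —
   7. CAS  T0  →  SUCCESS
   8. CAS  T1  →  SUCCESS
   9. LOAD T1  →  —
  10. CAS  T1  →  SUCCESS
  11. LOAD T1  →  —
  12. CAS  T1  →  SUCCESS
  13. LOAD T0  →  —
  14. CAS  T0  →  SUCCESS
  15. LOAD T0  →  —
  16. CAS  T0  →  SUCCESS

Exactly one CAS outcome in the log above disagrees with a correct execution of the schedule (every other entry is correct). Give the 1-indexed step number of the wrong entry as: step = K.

Re-executing:
1. LOAD T1 → mem=5 r[T1]=5 [LOAD]
2. CAS T1 → mem=6 r[T1]=5 [OK]
3. LOAD T1 → mem=6 r[T1]=6 [LOAD]
4. LOAD T0 → mem=6 r[T0]=6 [LOAD]
5. CAS T0 → mem=7 r[T0]=6 [OK]
6. LOAD T0 → mem=7 r[T0]=7 [LOAD]
7. CAS T0 → mem=8 r[T0]=7 [OK]
8. CAS T1 → mem=8 r[T1]=6 [RETRY]
9. LOAD T1 → mem=8 r[T1]=8 [LOAD]
10. CAS T1 → mem=9 r[T1]=8 [OK]
11. LOAD T1 → mem=9 r[T1]=9 [LOAD]
12. CAS T1 → mem=10 r[T1]=9 [OK]
13. LOAD T0 → mem=10 r[T0]=10 [LOAD]
14. CAS T0 → mem=11 r[T0]=10 [OK]
15. LOAD T0 → mem=11 r[T0]=11 [LOAD]
16. CAS T0 → mem=12 r[T0]=11 [OK]
Flip is step 8.

step = 8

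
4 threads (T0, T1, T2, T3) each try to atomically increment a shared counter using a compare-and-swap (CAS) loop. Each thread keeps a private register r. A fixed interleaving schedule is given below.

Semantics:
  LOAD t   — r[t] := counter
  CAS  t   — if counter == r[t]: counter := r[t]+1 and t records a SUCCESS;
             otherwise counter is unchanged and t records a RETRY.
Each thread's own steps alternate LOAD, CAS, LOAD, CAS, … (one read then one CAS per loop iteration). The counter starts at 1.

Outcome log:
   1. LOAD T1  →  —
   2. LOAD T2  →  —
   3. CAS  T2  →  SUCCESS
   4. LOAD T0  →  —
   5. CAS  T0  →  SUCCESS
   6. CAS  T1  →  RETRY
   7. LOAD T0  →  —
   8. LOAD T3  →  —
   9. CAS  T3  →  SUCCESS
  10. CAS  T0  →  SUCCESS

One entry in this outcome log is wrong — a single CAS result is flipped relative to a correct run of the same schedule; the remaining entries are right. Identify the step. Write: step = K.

step = 10

Reference trace:
T1 LOAD — after: cnt=1, r=1 — load
T2 LOAD — after: cnt=1, r=1 — load
T2 CAS — after: cnt=2, r=1 — ok
T0 LOAD — after: cnt=2, r=2 — load
T0 CAS — after: cnt=3, r=2 — ok
T1 CAS — after: cnt=3, r=1 — retry
T0 LOAD — after: cnt=3, r=3 — load
T3 LOAD — after: cnt=3, r=3 — load
T3 CAS — after: cnt=4, r=3 — ok
T0 CAS — after: cnt=4, r=3 — retry
Flip is step 10.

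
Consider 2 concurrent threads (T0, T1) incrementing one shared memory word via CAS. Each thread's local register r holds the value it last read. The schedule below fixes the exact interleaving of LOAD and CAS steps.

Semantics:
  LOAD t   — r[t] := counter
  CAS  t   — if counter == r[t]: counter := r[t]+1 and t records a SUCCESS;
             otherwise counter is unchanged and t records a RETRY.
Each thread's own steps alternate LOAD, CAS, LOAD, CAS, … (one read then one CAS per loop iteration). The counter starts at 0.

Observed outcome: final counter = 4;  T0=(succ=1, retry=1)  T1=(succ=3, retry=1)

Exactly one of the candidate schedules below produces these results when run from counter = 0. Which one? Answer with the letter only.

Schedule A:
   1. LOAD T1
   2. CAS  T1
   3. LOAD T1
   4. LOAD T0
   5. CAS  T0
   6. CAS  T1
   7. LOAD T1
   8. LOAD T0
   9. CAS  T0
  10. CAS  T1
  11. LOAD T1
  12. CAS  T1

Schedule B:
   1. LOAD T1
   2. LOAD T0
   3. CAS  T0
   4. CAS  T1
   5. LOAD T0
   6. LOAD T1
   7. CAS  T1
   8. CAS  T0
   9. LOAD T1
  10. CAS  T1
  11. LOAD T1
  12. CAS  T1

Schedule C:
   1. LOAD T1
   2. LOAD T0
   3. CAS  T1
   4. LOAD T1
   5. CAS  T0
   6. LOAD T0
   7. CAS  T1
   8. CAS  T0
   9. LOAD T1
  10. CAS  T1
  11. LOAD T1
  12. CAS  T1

B

Tracing schedule B:
[1] T1.load  rd  (counter 0, T1.r 0)
[2] T0.load  rd  (counter 0, T0.r 0)
[3] T0.cas  hit  (counter 1, T0.r 0)
[4] T1.cas  miss  (counter 1, T1.r 0)
[5] T0.load  rd  (counter 1, T0.r 1)
[6] T1.load  rd  (counter 1, T1.r 1)
[7] T1.cas  hit  (counter 2, T1.r 1)
[8] T0.cas  miss  (counter 2, T0.r 1)
[9] T1.load  rd  (counter 2, T1.r 2)
[10] T1.cas  hit  (counter 3, T1.r 2)
[11] T1.load  rd  (counter 3, T1.r 3)
[12] T1.cas  hit  (counter 4, T1.r 3)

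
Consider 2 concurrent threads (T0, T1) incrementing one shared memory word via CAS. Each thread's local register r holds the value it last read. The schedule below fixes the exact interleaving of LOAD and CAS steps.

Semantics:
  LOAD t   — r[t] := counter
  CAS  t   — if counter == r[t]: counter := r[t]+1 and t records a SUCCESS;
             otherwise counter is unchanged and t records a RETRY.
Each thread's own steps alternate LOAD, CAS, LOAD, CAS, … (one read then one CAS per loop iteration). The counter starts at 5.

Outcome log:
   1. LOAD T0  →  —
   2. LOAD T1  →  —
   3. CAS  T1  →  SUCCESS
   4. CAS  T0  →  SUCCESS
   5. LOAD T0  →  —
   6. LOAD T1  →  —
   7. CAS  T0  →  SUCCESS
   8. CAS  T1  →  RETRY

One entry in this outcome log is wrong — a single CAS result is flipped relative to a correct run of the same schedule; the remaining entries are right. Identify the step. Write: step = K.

step = 4

Correct run:
step 1: T0 LOAD ⇒ load; ctr=5 reg=5
step 2: T1 LOAD ⇒ load; ctr=5 reg=5
step 3: T1 CAS ⇒ ok; ctr=6 reg=5
step 4: T0 CAS ⇒ retry; ctr=6 reg=5
step 5: T0 LOAD ⇒ load; ctr=6 reg=6
step 6: T1 LOAD ⇒ load; ctr=6 reg=6
step 7: T0 CAS ⇒ ok; ctr=7 reg=6
step 8: T1 CAS ⇒ retry; ctr=7 reg=6
Log disagrees first at step 4.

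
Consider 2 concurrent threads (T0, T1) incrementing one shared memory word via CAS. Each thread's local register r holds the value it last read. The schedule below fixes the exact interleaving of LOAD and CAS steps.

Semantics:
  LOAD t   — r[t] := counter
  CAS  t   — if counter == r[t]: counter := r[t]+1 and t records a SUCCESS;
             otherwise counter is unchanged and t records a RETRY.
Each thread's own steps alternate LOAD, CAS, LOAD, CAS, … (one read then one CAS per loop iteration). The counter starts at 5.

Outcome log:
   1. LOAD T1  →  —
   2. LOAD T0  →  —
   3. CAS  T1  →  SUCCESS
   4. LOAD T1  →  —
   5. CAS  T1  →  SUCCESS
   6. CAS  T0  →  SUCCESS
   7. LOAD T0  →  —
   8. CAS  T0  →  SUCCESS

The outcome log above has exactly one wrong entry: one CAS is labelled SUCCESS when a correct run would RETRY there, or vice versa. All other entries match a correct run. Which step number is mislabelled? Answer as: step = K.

Correct run:
   1) LOAD T1:  M=5  r_T1=5
   2) LOAD T0:  M=5  r_T0=5
   3) CAS  T1:  M=6  r_T1=5 ✓
   4) LOAD T1:  M=6  r_T1=6
   5) CAS  T1:  M=7  r_T1=6 ✓
   6) CAS  T0:  M=7  r_T0=5 ✗
   7) LOAD T0:  M=7  r_T0=7
   8) CAS  T0:  M=8  r_T0=7 ✓
Flip is step 6.

step = 6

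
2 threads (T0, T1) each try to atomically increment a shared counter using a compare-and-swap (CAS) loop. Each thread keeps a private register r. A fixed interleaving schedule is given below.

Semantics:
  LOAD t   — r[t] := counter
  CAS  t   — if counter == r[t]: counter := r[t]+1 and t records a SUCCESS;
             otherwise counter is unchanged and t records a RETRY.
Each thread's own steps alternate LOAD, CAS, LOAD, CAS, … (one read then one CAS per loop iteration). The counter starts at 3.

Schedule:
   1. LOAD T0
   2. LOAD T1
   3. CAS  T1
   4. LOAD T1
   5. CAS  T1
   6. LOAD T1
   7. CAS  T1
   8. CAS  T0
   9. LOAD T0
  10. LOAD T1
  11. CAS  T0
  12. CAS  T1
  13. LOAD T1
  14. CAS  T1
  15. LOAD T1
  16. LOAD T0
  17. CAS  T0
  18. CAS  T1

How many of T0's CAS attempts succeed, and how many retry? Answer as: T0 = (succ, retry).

T0 = (2, 1)

T0 LOAD — after: cnt=3, r=3 — load
T1 LOAD — after: cnt=3, r=3 — load
T1 CAS — after: cnt=4, r=3 — ok
T1 LOAD — after: cnt=4, r=4 — load
T1 CAS — after: cnt=5, r=4 — ok
T1 LOAD — after: cnt=5, r=5 — load
T1 CAS — after: cnt=6, r=5 — ok
T0 CAS — after: cnt=6, r=3 — retry
T0 LOAD — after: cnt=6, r=6 — load
T1 LOAD — after: cnt=6, r=6 — load
T0 CAS — after: cnt=7, r=6 — ok
T1 CAS — after: cnt=7, r=6 — retry
T1 LOAD — after: cnt=7, r=7 — load
T1 CAS — after: cnt=8, r=7 — ok
T1 LOAD — after: cnt=8, r=8 — load
T0 LOAD — after: cnt=8, r=8 — load
T0 CAS — after: cnt=9, r=8 — ok
T1 CAS — after: cnt=9, r=8 — retry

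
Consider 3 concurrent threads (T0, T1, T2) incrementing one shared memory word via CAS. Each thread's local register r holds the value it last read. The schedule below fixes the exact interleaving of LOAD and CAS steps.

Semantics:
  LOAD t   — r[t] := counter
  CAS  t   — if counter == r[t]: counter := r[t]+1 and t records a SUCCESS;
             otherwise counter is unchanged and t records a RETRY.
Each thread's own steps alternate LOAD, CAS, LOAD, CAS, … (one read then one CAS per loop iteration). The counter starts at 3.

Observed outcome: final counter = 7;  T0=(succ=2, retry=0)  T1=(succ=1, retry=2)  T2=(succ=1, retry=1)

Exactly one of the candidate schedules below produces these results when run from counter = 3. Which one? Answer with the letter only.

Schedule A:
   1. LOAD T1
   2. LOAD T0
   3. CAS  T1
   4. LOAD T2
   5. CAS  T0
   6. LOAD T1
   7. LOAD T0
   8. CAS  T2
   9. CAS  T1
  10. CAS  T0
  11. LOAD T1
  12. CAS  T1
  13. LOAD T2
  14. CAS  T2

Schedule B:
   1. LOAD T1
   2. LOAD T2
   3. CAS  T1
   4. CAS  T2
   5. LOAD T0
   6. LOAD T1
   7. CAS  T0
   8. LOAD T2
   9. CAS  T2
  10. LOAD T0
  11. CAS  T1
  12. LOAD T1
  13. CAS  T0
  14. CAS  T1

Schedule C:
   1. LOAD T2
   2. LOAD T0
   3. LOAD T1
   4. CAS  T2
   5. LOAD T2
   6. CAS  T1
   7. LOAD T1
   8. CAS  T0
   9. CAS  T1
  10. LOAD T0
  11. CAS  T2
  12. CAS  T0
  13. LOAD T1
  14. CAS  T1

B

Simulating candidate B:
#1 T1 reads 3
#2 T2 reads 3
#3 T1 CAS(3→4) writes; counter now 4
#4 T2 CAS(3→4) fails; counter now 4
#5 T0 reads 4
#6 T1 reads 4
#7 T0 CAS(4→5) writes; counter now 5
#8 T2 reads 5
#9 T2 CAS(5→6) writes; counter now 6
#10 T0 reads 6
#11 T1 CAS(4→5) fails; counter now 6
#12 T1 reads 6
#13 T0 CAS(6→7) writes; counter now 7
#14 T1 CAS(6→7) fails; counter now 7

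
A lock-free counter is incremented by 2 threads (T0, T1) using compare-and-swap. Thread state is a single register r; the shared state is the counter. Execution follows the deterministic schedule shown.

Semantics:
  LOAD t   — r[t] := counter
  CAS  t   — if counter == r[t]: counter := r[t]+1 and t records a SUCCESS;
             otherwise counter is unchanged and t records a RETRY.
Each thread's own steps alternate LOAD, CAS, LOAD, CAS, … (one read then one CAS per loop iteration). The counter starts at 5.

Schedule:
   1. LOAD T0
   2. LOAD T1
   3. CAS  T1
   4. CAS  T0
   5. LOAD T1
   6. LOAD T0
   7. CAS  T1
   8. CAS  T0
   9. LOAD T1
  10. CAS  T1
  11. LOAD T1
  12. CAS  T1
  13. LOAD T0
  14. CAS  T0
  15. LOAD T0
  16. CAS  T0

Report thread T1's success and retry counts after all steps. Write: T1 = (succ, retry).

T1 = (4, 0)

   1) LOAD T0:  M=5  r_T0=5
   2) LOAD T1:  M=5  r_T1=5
   3) CAS  T1:  M=6  r_T1=5 ✓
   4) CAS  T0:  M=6  r_T0=5 ✗
   5) LOAD T1:  M=6  r_T1=6
   6) LOAD T0:  M=6  r_T0=6
   7) CAS  T1:  M=7  r_T1=6 ✓
   8) CAS  T0:  M=7  r_T0=6 ✗
   9) LOAD T1:  M=7  r_T1=7
  10) CAS  T1:  M=8  r_T1=7 ✓
  11) LOAD T1:  M=8  r_T1=8
  12) CAS  T1:  M=9  r_T1=8 ✓
  13) LOAD T0:  M=9  r_T0=9
  14) CAS  T0:  M=10  r_T0=9 ✓
  15) LOAD T0:  M=10  r_T0=10
  16) CAS  T0:  M=11  r_T0=10 ✓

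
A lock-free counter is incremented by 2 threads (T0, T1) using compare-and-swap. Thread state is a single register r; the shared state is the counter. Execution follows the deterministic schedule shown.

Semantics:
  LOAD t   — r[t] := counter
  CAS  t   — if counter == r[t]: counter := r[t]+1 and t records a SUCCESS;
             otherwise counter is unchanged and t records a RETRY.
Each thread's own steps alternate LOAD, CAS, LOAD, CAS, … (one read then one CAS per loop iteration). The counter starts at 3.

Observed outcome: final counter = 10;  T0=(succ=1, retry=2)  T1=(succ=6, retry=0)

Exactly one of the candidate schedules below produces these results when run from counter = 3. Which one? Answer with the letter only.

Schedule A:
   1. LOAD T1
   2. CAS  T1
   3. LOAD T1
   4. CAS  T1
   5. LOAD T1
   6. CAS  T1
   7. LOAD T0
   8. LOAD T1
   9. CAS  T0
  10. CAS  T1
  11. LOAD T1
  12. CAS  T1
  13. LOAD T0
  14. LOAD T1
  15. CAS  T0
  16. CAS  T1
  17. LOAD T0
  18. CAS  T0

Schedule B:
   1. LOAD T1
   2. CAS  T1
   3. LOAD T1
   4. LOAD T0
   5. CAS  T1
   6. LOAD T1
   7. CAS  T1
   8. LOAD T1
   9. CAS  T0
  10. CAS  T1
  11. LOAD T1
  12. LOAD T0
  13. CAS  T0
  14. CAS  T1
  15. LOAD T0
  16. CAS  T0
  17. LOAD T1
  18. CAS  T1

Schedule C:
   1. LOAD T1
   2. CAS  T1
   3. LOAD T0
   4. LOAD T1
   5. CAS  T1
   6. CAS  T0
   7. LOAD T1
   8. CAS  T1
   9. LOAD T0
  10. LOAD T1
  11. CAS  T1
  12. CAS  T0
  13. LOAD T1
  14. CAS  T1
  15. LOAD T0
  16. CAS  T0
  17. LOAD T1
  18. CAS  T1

C

Simulating candidate C:
   1) LOAD T1:  M=3  r_T1=3
   2) CAS  T1:  M=4  r_T1=3 ✓
   3) LOAD T0:  M=4  r_T0=4
   4) LOAD T1:  M=4  r_T1=4
   5) CAS  T1:  M=5  r_T1=4 ✓
   6) CAS  T0:  M=5  r_T0=4 ✗
   7) LOAD T1:  M=5  r_T1=5
   8) CAS  T1:  M=6  r_T1=5 ✓
   9) LOAD T0:  M=6  r_T0=6
  10) LOAD T1:  M=6  r_T1=6
  11) CAS  T1:  M=7  r_T1=6 ✓
  12) CAS  T0:  M=7  r_T0=6 ✗
  13) LOAD T1:  M=7  r_T1=7
  14) CAS  T1:  M=8  r_T1=7 ✓
  15) LOAD T0:  M=8  r_T0=8
  16) CAS  T0:  M=9  r_T0=8 ✓
  17) LOAD T1:  M=9  r_T1=9
  18) CAS  T1:  M=10  r_T1=9 ✓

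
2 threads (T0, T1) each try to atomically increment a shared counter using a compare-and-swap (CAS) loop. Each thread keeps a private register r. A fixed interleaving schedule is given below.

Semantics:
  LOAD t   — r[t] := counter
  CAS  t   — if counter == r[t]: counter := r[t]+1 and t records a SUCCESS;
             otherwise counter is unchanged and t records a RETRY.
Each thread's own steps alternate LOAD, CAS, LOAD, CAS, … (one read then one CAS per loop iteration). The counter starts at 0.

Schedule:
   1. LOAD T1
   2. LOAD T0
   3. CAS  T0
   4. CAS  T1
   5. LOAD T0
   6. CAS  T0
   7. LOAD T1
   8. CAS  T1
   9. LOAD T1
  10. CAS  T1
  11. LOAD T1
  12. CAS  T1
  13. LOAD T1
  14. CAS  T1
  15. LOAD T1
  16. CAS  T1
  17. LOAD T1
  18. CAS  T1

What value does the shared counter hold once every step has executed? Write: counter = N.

counter = 8

   1) LOAD T1:  M=0  r_T1=0
   2) LOAD T0:  M=0  r_T0=0
   3) CAS  T0:  M=1  r_T0=0 ✓
   4) CAS  T1:  M=1  r_T1=0 ✗
   5) LOAD T0:  M=1  r_T0=1
   6) CAS  T0:  M=2  r_T0=1 ✓
   7) LOAD T1:  M=2  r_T1=2
   8) CAS  T1:  M=3  r_T1=2 ✓
   9) LOAD T1:  M=3  r_T1=3
  10) CAS  T1:  M=4  r_T1=3 ✓
  11) LOAD T1:  M=4  r_T1=4
  12) CAS  T1:  M=5  r_T1=4 ✓
  13) LOAD T1:  M=5  r_T1=5
  14) CAS  T1:  M=6  r_T1=5 ✓
  15) LOAD T1:  M=6  r_T1=6
  16) CAS  T1:  M=7  r_T1=6 ✓
  17) LOAD T1:  M=7  r_T1=7
  18) CAS  T1:  M=8  r_T1=7 ✓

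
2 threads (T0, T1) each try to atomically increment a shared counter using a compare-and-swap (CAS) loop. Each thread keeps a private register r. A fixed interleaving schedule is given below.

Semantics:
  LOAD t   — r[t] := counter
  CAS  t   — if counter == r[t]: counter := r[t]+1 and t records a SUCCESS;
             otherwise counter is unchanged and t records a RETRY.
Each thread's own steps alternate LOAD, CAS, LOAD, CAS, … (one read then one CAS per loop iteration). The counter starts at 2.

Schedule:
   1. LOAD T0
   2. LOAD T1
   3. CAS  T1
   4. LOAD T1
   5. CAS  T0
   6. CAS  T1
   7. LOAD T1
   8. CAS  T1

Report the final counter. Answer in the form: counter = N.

1. LOAD T0 → mem=2 r[T0]=2 [LOAD]
2. LOAD T1 → mem=2 r[T1]=2 [LOAD]
3. CAS T1 → mem=3 r[T1]=2 [OK]
4. LOAD T1 → mem=3 r[T1]=3 [LOAD]
5. CAS T0 → mem=3 r[T0]=2 [RETRY]
6. CAS T1 → mem=4 r[T1]=3 [OK]
7. LOAD T1 → mem=4 r[T1]=4 [LOAD]
8. CAS T1 → mem=5 r[T1]=4 [OK]

counter = 5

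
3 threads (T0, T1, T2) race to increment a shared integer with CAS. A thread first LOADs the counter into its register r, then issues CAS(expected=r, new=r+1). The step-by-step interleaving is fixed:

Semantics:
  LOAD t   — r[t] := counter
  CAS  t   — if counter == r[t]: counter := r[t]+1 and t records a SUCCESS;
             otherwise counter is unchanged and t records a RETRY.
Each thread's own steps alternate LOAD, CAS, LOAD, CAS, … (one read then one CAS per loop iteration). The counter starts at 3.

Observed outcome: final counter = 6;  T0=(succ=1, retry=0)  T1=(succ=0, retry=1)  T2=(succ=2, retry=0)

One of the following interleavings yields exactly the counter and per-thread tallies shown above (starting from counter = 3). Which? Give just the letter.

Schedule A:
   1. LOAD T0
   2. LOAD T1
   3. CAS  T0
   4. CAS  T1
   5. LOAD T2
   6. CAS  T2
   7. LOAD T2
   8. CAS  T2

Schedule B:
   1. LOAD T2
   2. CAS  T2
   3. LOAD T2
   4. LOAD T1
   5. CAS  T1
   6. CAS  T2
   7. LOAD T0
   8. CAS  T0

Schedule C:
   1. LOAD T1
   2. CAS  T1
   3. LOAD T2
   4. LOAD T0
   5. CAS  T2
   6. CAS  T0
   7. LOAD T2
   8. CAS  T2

A

Tracing schedule A:
#1 T0 reads 3
#2 T1 reads 3
#3 T0 CAS(3→4) writes; counter now 4
#4 T1 CAS(3→4) fails; counter now 4
#5 T2 reads 4
#6 T2 CAS(4→5) writes; counter now 5
#7 T2 reads 5
#8 T2 CAS(5→6) writes; counter now 6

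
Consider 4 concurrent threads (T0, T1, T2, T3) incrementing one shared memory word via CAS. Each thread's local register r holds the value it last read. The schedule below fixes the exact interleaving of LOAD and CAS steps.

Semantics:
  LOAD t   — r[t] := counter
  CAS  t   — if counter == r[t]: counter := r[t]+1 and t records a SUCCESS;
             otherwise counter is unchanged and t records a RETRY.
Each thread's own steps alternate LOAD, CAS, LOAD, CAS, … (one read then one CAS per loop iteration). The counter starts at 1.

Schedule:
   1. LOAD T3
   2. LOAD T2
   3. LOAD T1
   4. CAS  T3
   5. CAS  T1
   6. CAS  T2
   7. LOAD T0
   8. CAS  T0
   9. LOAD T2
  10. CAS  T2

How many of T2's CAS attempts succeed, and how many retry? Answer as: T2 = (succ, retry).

T2 = (1, 1)

[1] T3.load  rd  (counter 1, T3.r 1)
[2] T2.load  rd  (counter 1, T2.r 1)
[3] T1.load  rd  (counter 1, T1.r 1)
[4] T3.cas  hit  (counter 2, T3.r 1)
[5] T1.cas  miss  (counter 2, T1.r 1)
[6] T2.cas  miss  (counter 2, T2.r 1)
[7] T0.load  rd  (counter 2, T0.r 2)
[8] T0.cas  hit  (counter 3, T0.r 2)
[9] T2.load  rd  (counter 3, T2.r 3)
[10] T2.cas  hit  (counter 4, T2.r 3)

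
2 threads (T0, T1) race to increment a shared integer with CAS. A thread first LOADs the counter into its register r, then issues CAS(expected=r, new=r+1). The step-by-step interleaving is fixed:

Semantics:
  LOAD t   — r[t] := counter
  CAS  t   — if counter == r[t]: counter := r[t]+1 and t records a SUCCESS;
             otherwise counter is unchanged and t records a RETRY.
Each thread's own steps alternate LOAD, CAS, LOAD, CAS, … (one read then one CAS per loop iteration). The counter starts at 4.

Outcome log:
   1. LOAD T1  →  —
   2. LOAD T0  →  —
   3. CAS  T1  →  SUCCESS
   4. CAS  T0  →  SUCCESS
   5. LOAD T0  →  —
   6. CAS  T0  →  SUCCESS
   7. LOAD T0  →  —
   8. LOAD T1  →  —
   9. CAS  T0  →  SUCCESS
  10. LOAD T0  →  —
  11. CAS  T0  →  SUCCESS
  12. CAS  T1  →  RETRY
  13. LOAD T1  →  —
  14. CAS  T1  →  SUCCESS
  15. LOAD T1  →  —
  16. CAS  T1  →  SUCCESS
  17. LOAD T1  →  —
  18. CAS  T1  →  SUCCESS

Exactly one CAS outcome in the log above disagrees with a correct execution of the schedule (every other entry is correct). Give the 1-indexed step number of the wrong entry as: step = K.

Correct run:
[1] T1.load  rd  (counter 4, T1.r 4)
[2] T0.load  rd  (counter 4, T0.r 4)
[3] T1.cas  hit  (counter 5, T1.r 4)
[4] T0.cas  miss  (counter 5, T0.r 4)
[5] T0.load  rd  (counter 5, T0.r 5)
[6] T0.cas  hit  (counter 6, T0.r 5)
[7] T0.load  rd  (counter 6, T0.r 6)
[8] T1.load  rd  (counter 6, T1.r 6)
[9] T0.cas  hit  (counter 7, T0.r 6)
[10] T0.load  rd  (counter 7, T0.r 7)
[11] T0.cas  hit  (counter 8, T0.r 7)
[12] T1.cas  miss  (counter 8, T1.r 6)
[13] T1.load  rd  (counter 8, T1.r 8)
[14] T1.cas  hit  (counter 9, T1.r 8)
[15] T1.load  rd  (counter 9, T1.r 9)
[16] T1.cas  hit  (counter 10, T1.r 9)
[17] T1.load  rd  (counter 10, T1.r 10)
[18] T1.cas  hit  (counter 11, T1.r 10)
Log disagrees first at step 4.

step = 4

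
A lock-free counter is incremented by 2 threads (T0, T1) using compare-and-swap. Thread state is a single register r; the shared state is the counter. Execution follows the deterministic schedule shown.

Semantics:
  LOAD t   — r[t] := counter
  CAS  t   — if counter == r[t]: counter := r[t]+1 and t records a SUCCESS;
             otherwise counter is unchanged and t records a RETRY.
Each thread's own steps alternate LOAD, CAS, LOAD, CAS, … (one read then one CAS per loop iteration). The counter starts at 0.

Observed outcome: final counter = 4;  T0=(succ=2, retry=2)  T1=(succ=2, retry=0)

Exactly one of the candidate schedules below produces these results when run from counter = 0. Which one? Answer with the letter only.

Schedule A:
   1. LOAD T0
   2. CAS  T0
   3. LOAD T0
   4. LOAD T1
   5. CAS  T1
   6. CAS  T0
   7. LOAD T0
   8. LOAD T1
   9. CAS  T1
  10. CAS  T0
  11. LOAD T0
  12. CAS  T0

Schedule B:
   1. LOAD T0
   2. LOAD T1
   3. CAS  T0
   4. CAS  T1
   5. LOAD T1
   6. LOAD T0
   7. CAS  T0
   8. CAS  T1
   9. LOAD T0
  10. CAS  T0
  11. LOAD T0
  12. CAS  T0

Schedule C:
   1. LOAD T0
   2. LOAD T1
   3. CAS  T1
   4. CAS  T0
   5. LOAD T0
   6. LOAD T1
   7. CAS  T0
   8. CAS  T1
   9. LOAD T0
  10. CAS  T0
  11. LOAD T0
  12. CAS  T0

Simulating candidate A:
[1] T0.load  rd  (counter 0, T0.r 0)
[2] T0.cas  hit  (counter 1, T0.r 0)
[3] T0.load  rd  (counter 1, T0.r 1)
[4] T1.load  rd  (counter 1, T1.r 1)
[5] T1.cas  hit  (counter 2, T1.r 1)
[6] T0.cas  miss  (counter 2, T0.r 1)
[7] T0.load  rd  (counter 2, T0.r 2)
[8] T1.load  rd  (counter 2, T1.r 2)
[9] T1.cas  hit  (counter 3, T1.r 2)
[10] T0.cas  miss  (counter 3, T0.r 2)
[11] T0.load  rd  (counter 3, T0.r 3)
[12] T0.cas  hit  (counter 4, T0.r 3)

A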